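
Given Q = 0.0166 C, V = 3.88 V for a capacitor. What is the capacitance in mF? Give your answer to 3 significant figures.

Directly: C = Q/V.
Q = 0.0166 C; V = 3.88 V.
C = 0.004278 F
0.004278 F × (1 mF / 0.001000 F) = 4.278 mF

4.28 mF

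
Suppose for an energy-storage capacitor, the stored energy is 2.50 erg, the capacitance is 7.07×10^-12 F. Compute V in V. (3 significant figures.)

266 V

Rearranging E = ½C·V² for V: V = √(2E/C).
E = 2.50 erg = 2.500×10^-7 J; C = 7.07×10^-12 F.
V = 265.9 V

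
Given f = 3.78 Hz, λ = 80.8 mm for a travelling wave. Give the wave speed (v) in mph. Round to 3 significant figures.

0.683 mph

v is given directly by: v = fλ.
f = 3.78 Hz; λ = 80.8 mm = 0.08080 m.
v = 0.3054 m/s
0.3054 m/s × (1 mph / 0.4470 m/s) = 0.6832 mph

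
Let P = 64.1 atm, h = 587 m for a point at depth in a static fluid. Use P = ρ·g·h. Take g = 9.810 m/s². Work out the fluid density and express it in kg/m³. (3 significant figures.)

1130 kg/m³

Rearranging: ρ = P/(g·h).
P = 64.1 atm = 6.495×10^6 Pa; h = 587 m; g = 9.810 m/s².
ρ = 1128 kg/m³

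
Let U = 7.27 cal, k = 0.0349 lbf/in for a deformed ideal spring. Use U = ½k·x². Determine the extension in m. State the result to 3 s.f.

Rearranging U = ½k·x² for x: x = √(2U/k).
U = 7.27 cal = 30.42 J; k = 0.0349 lbf/in = 6.112 N/m.
x = 3.155 m

3.15 m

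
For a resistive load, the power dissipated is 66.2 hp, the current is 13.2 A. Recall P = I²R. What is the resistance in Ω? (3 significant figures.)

283 Ω

Rearranging P = I²R for R: R = P/I².
P = 66.2 hp = 49365 W; I = 13.2 A.
R = 283.3 Ω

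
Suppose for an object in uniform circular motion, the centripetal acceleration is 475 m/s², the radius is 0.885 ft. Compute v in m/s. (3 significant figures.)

Rearranging: v = √(a·r).
a = 475 m/s²; r = 0.885 ft = 0.2697 m.
v = 11.32 m/s

11.3 m/s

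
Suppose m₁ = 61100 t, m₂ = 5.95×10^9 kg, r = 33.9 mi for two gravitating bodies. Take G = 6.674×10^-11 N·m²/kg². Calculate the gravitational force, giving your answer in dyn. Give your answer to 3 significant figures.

From Newton's law of gravitation: F = Gm₁m₂/r².
m₁ = 61100 t = 6.110×10^7 kg; m₂ = 5.95×10^9 kg; r = 33.9 mi = 54557 m; G = 6.674×10^-11 N·m²/kg².
F = 0.008152 N  (the unit combination reduces to kg·m/s² = N)
0.008152 N × (1 dyn / 1.000×10^-5 N) = 815.2 dyn

815 dyn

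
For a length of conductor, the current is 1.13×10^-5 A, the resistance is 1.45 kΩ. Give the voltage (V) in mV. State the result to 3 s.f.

From Ohm's law: V = IR.
I = 1.13×10^-5 A; R = 1.45 kΩ = 1450 Ω.
V = 0.01639 V
0.01639 V × (1 mV / 0.001000 V) = 16.39 mV

16.4 mV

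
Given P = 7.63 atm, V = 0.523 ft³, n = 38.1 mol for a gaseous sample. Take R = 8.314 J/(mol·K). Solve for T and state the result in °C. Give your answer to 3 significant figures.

-237 °C

Solving PV = nRT for T: T = PV/(nR).
P = 7.63 atm = 7.731×10^5 Pa; V = 0.523 ft³ = 0.01481 m³; n = 38.1 mol; R = 8.314 J/(mol·K).
T = 36.15 K
36.15 K − 273.15 = -237.0 °C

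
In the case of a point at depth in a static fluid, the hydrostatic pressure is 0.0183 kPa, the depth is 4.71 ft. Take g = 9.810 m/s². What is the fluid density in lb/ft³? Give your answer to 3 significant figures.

Rearranging: ρ = P/(g·h).
P = 0.0183 kPa = 18.30 Pa; h = 4.71 ft = 1.436 m; g = 9.810 m/s².
ρ = 1.299 kg/m³
1.299 kg/m³ × (1 lb/ft³ / 16.02 kg/m³) = 0.08112 lb/ft³

0.0811 lb/ft³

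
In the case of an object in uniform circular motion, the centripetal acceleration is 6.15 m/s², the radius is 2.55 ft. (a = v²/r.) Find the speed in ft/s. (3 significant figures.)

7.17 ft/s

Rearranging a = v²/r for v: v = √(a·r).
a = 6.15 m/s²; r = 2.55 ft = 0.7772 m.
v = 2.186 m/s
2.186 m/s × (1 ft/s / 0.3048 m/s) = 7.173 ft/s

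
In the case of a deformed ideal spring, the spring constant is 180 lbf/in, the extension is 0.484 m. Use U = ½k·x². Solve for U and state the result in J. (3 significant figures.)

3690 J

Directly: U = ½kx².
k = 180 lbf/in = 31523 N/m; x = 0.484 m.
U = 3692 J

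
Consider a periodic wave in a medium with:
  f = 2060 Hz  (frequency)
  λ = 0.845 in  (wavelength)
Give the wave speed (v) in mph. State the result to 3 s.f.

98.9 mph

Directly: v = fλ.
f = 2060 Hz; λ = 0.845 in = 0.02146 m.
v = 44.21 m/s
44.21 m/s × (1 mph / 0.4470 m/s) = 98.90 mph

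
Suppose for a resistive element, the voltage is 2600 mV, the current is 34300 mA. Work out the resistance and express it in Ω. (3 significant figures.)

0.0758 Ω

Rearranging V = I·R for R: R = V/I.
V = 2600 mV = 2.600 V; I = 34300 mA = 34.30 A.
R = 0.07580 Ω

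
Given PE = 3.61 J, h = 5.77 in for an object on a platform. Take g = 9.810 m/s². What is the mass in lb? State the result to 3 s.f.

Solving PE = m·g·h for m: m = PE/(g·h).
PE = 3.61 J; h = 5.77 in = 0.1466 m; g = 9.810 m/s².
m = 2.511 kg
2.511 kg × (1 lb / 0.4536 kg) = 5.536 lb

5.54 lb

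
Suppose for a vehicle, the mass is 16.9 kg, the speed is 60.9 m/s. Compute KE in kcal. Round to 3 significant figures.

KE is given directly by: KE = ½mv².
m = 16.9 kg; v = 60.9 m/s.
KE = 31339 J  (the unit combination reduces to kg·m²/s² = J)
31339 J × (1 kcal / 4184 J) = 7.490 kcal

7.49 kcal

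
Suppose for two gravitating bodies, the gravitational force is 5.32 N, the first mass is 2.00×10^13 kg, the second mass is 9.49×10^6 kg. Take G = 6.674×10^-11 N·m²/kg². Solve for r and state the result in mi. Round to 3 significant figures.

Solving F = G·m₁·m₂/r² for r: r = √(G·m₁m₂/F).
F = 5.32 N; m₁ = 2.00×10^13 kg; m₂ = 9.49×10^6 kg; G = 6.674×10^-11 N·m²/kg².
r = 48796 m
48796 m × (1 mi / 1609 m) = 30.32 mi

30.3 mi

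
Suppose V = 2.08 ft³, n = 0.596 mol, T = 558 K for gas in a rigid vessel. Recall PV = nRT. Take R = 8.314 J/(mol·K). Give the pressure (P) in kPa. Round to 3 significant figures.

From the ideal-gas law: P = nRT/V.
V = 2.08 ft³ = 0.05890 m³; n = 0.596 mol; T = 558 K; R = 8.314 J/(mol·K).
P = 46944 Pa
46944 Pa × (1 kPa / 1000 Pa) = 46.94 kPa

46.9 kPa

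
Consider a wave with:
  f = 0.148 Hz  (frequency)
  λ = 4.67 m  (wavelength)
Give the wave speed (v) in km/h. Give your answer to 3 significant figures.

2.49 km/h

v is given directly by: v = fλ.
f = 0.148 Hz; λ = 4.67 m.
v = 0.6912 m/s
0.6912 m/s × (1 km/h / 0.2778 m/s) = 2.488 km/h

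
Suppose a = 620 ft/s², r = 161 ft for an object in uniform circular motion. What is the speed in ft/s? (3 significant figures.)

Rearranging: v = √(a·r).
a = 620 ft/s² = 189.0 m/s²; r = 161 ft = 49.07 m.
v = 96.30 m/s
96.30 m/s × (1 ft/s / 0.3048 m/s) = 315.9 ft/s

316 ft/s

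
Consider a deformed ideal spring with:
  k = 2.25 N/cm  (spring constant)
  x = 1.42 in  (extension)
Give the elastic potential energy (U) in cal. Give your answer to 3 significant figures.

Directly: U = ½kx².
k = 2.25 N/cm = 225.0 N/m; x = 1.42 in = 0.03607 m.
U = 0.1464 J  (the unit combination reduces to kg·m²/s² = J)
0.1464 J × (1 cal / 4.184 J) = 0.03498 cal

0.0350 cal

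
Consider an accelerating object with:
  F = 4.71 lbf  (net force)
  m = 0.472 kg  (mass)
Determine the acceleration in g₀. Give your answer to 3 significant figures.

4.53 g₀

From Newton's second law: a = F/m.
F = 4.71 lbf = 20.95 N; m = 0.472 kg.
a = 44.39 m/s²
44.39 m/s² × (1 g₀ / 9.807 m/s²) = 4.526 g₀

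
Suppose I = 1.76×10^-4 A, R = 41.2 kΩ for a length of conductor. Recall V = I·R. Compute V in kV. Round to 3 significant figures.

0.00725 kV

Directly: V = IR.
I = 1.76×10^-4 A; R = 41.2 kΩ = 41200 Ω.
V = 7.251 V
7.251 V × (1 kV / 1000 V) = 0.007251 kV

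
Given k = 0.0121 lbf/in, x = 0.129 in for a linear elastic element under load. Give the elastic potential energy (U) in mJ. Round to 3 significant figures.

0.0114 mJ

Directly: U = ½kx².
k = 0.0121 lbf/in = 2.119 N/m; x = 0.129 in = 0.003277 m.
U = 1.138×10^-5 J
1.138×10^-5 J × (1 mJ / 0.001000 J) = 0.01138 mJ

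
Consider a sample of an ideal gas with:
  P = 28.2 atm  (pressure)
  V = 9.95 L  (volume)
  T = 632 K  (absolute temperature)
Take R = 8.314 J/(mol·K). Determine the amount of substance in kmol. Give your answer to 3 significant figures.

Rearranging PV = nRT for n: n = PV/(RT).
P = 28.2 atm = 2.857×10^6 Pa; V = 9.95 L = 0.009950 m³; T = 632 K; R = 8.314 J/(mol·K).
n = 5.411 mol
5.411 mol × (1 kmol / 1000 mol) = 0.005411 kmol

0.00541 kmol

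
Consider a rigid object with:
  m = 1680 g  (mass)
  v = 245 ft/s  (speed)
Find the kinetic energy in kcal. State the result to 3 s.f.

Directly: KE = ½mv².
m = 1680 g = 1.680 kg; v = 245 ft/s = 74.68 m/s.
KE = 4684 J  (the unit combination reduces to kg·m²/s² = J)
4684 J × (1 kcal / 4184 J) = 1.120 kcal

1.12 kcal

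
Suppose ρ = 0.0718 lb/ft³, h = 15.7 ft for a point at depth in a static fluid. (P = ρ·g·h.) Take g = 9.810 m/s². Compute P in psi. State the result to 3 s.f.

Directly: P = ρgh.
ρ = 0.0718 lb/ft³ = 1.150 kg/m³; h = 15.7 ft = 4.785 m; g = 9.810 m/s².
P = 53.99 Pa
53.99 Pa × (1 psi / 6895 Pa) = 0.007831 psi

0.00783 psi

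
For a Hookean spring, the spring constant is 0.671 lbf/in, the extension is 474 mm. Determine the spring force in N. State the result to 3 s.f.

From Hooke's law: F = kx.
k = 0.671 lbf/in = 117.5 N/m; x = 474 mm = 0.4740 m.
F = 55.70 N  (the unit combination reduces to kg·m/s² = N)

55.7 N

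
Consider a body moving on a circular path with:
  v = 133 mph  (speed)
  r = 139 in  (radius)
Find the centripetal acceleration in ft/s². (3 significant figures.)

3280 ft/s²

Directly: a = v²/r.
v = 133 mph = 59.46 m/s; r = 139 in = 3.531 m.
a = 1001 m/s²
1001 m/s² × (1 ft/s² / 0.3048 m/s²) = 3285 ft/s²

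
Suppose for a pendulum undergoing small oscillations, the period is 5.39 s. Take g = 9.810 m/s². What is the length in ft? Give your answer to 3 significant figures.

Rearranging T = 2π√(L/g) for L: L = g·(T/2π)².
T = 5.39 s; g = 9.810 m/s².
L = 7.219 m
7.219 m × (1 ft / 0.3048 m) = 23.68 ft

23.7 ft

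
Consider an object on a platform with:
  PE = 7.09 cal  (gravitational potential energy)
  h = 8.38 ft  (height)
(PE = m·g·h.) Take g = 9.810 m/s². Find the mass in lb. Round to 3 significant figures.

Rearranging PE = m·g·h for m: m = PE/(g·h).
PE = 7.09 cal = 29.66 J; h = 8.38 ft = 2.554 m; g = 9.810 m/s².
m = 1.184 kg
1.184 kg × (1 lb / 0.4536 kg) = 2.610 lb

2.61 lb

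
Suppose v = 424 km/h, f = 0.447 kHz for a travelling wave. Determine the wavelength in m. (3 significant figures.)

0.263 m

Rearranging: λ = v/f.
v = 424 km/h = 117.8 m/s; f = 0.447 kHz = 447.0 Hz.
λ = 0.2635 m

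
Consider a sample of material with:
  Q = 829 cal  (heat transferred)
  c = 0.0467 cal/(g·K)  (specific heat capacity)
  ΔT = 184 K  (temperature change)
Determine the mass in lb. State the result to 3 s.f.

Rearranging Q = m·c·ΔT for m: m = Q/(c·ΔT).
Q = 829 cal = 3469 J; c = 0.0467 cal/(g·K) = 195.4 J/(kg·K); ΔT = 184 K.
m = 0.09648 kg
0.09648 kg × (1 lb / 0.4536 kg) = 0.2127 lb

0.213 lb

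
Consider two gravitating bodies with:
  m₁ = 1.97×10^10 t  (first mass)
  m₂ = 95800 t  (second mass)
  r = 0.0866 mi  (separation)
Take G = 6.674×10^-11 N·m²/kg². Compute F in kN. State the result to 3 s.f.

From Newton's law of gravitation: F = Gm₁m₂/r².
m₁ = 1.97×10^10 t = 1.970×10^13 kg; m₂ = 95800 t = 9.580×10^7 kg; r = 0.0866 mi = 139.4 m; G = 6.674×10^-11 N·m²/kg².
F = 6.485×10^6 N
6.485×10^6 N × (1 kN / 1000 N) = 6485 kN

6480 kN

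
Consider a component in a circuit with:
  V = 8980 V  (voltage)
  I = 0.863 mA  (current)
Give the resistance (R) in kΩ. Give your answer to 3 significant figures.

10400 kΩ

Rearranging V = I·R for R: R = V/I.
V = 8980 V; I = 0.863 mA = 8.630×10^-4 A.
R = 1.041×10^7 Ω
1.041×10^7 Ω × (1 kΩ / 1000 Ω) = 10406 kΩ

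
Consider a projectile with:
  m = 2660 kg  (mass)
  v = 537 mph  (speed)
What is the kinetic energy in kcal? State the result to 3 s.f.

18300 kcal

Directly: KE = ½mv².
m = 2660 kg; v = 537 mph = 240.1 m/s.
KE = 7.665×10^7 J
7.665×10^7 J × (1 kcal / 4184 J) = 18319 kcal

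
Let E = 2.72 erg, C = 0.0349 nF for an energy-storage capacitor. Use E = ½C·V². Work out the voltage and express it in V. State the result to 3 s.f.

125 V

Rearranging E = ½C·V² for V: V = √(2E/C).
E = 2.72 erg = 2.720×10^-7 J; C = 0.0349 nF = 3.490×10^-11 F.
V = 124.8 V  (the unit combination reduces to kg·m²/(A·s³) = V)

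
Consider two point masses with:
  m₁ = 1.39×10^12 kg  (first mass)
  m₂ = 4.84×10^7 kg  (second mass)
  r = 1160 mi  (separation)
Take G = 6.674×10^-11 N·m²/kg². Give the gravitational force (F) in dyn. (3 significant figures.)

F is given directly by: F = Gm₁m₂/r².
m₁ = 1.39×10^12 kg; m₂ = 4.84×10^7 kg; r = 1160 mi = 1.867×10^6 m; G = 6.674×10^-11 N·m²/kg².
F = 0.001288 N
0.001288 N × (1 dyn / 1.000×10^-5 N) = 128.8 dyn

129 dyn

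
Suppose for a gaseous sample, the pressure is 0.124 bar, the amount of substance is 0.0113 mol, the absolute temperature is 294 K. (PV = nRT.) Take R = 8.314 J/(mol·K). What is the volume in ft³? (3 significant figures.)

0.0787 ft³

Solving PV = nRT for V: V = nRT/P.
P = 0.124 bar = 12400 Pa; n = 0.0113 mol; T = 294 K; R = 8.314 J/(mol·K).
V = 0.002227 m³
0.002227 m³ × (1 ft³ / 0.02832 m³) = 0.07866 ft³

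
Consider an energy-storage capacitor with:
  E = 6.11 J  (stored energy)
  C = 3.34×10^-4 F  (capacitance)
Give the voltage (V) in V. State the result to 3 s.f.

Rearranging E = ½C·V² for V: V = √(2E/C).
E = 6.11 J; C = 3.34×10^-4 F.
V = 191.3 V

191 V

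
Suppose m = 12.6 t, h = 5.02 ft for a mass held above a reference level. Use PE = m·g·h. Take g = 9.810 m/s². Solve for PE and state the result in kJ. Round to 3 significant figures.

Directly: PE = mgh.
m = 12.6 t = 12600 kg; h = 5.02 ft = 1.530 m; g = 9.810 m/s².
PE = 1.891×10^5 J  (the unit combination reduces to kg·m²/s² = J)
1.891×10^5 J × (1 kJ / 1000 J) = 189.1 kJ

189 kJ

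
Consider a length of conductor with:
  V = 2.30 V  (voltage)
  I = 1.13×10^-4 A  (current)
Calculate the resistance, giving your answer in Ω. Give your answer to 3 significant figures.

From Ohm's law: R = V/I.
V = 2.30 V; I = 1.13×10^-4 A.
R = 20354 Ω

20400 Ω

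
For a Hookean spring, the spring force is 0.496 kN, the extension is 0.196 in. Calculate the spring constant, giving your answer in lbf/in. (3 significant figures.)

Rearranging F = k·x for k: k = F/x.
F = 0.496 kN = 496.0 N; x = 0.196 in = 0.004978 m.
k = 99630 N/m
99630 N/m × (1 lbf/in / 175.1 N/m) = 568.9 lbf/in

569 lbf/in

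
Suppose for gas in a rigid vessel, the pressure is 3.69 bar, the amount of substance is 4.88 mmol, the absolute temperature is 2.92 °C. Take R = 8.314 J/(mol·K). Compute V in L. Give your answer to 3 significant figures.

From the ideal-gas law: V = nRT/P.
P = 3.69 bar = 3.690×10^5 Pa; n = 4.88 mmol = 0.004880 mol; T = 2.92 °C = 276.1 K; R = 8.314 J/(mol·K).
V = 3.035×10^-5 m³
3.035×10^-5 m³ × (1 L / 0.001000 m³) = 0.03035 L

0.0304 L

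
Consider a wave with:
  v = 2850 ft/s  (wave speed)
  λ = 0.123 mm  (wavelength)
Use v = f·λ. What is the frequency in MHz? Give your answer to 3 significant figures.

Solving v = f·λ for f: f = v/λ.
v = 2850 ft/s = 868.7 m/s; λ = 0.123 mm = 1.230×10^-4 m.
f = 7.062×10^6 Hz
7.062×10^6 Hz × (1 MHz / 1.000×10^6 Hz) = 7.062 MHz

7.06 MHz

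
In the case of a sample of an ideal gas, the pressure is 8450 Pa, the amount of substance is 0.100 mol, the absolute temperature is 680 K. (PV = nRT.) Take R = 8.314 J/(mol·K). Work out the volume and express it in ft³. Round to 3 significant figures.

Solving PV = nRT for V: V = nRT/P.
P = 8450 Pa; n = 0.100 mol; T = 680 K; R = 8.314 J/(mol·K).
V = 0.06691 m³
0.06691 m³ × (1 ft³ / 0.02832 m³) = 2.363 ft³

2.36 ft³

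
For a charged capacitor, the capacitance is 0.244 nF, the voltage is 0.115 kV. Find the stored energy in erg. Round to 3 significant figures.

16.1 erg

Directly: E = ½CV².
C = 0.244 nF = 2.440×10^-10 F; V = 0.115 kV = 115.0 V.
E = 1.613×10^-6 J
1.613×10^-6 J × (1 erg / 1.000×10^-7 J) = 16.13 erg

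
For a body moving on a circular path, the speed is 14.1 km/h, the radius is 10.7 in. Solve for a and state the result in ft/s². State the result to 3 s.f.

a is given directly by: a = v²/r.
v = 14.1 km/h = 3.917 m/s; r = 10.7 in = 0.2718 m.
a = 56.44 m/s²
56.44 m/s² × (1 ft/s² / 0.3048 m/s²) = 185.2 ft/s²

185 ft/s²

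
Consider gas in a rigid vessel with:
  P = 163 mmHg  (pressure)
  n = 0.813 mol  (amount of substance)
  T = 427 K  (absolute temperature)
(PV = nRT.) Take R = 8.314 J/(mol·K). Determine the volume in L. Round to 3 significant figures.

From the ideal-gas law: V = nRT/P.
P = 163 mmHg = 21731 Pa; n = 0.813 mol; T = 427 K; R = 8.314 J/(mol·K).
V = 0.1328 m³
0.1328 m³ × (1 L / 0.001000 m³) = 132.8 L

133 L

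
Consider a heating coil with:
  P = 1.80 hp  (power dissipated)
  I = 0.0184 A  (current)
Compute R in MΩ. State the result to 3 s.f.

Solving P = I²R for R: R = P/I².
P = 1.80 hp = 1342 W; I = 0.0184 A.
R = 3.965×10^6 Ω
3.965×10^6 Ω × (1 MΩ / 1.000×10^6 Ω) = 3.965 MΩ

3.96 MΩ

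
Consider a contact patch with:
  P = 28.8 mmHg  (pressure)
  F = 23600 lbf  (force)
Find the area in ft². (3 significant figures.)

Solving P = F/A for A: A = F/P.
P = 28.8 mmHg = 3840 Pa; F = 23600 lbf = 1.050×10^5 N.
A = 27.34 m²
27.34 m² × (1 ft² / 0.09290 m²) = 294.3 ft²

294 ft²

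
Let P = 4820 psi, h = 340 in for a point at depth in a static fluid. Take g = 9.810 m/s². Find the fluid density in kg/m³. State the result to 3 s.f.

Solving P = ρ·g·h for ρ: ρ = P/(g·h).
P = 4820 psi = 3.323×10^7 Pa; h = 340 in = 8.636 m; g = 9.810 m/s².
ρ = 3.923×10^5 kg/m³

3.92×10^5 kg/m³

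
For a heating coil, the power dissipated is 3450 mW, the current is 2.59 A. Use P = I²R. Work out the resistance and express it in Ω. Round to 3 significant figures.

Rearranging: R = P/I².
P = 3450 mW = 3.450 W; I = 2.59 A.
R = 0.5143 Ω

0.514 Ω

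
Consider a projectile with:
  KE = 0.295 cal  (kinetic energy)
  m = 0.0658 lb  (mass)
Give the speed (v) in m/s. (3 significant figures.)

9.09 m/s

Rearranging: v = √(2·KE/m).
KE = 0.295 cal = 1.234 J; m = 0.0658 lb = 0.02985 kg.
v = 9.094 m/s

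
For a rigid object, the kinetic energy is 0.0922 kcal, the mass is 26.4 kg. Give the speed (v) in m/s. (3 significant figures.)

5.41 m/s

Solving KE = ½mv² for v: v = √(2·KE/m).
KE = 0.0922 kcal = 385.8 J; m = 26.4 kg.
v = 5.406 m/s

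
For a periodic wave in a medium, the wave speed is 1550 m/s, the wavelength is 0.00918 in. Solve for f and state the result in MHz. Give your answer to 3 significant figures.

Rearranging: f = v/λ.
v = 1550 m/s; λ = 0.00918 in = 2.332×10^-4 m.
f = 6.647×10^6 Hz
6.647×10^6 Hz × (1 MHz / 1.000×10^6 Hz) = 6.647 MHz

6.65 MHz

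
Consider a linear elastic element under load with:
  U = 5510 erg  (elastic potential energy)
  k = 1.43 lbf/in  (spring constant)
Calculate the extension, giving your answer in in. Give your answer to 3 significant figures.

Solving U = ½k·x² for x: x = √(2U/k).
U = 5510 erg = 5.510×10^-4 J; k = 1.43 lbf/in = 250.4 N/m.
x = 0.002098 m
0.002098 m × (1 in / 0.02540 m) = 0.08259 in

0.0826 in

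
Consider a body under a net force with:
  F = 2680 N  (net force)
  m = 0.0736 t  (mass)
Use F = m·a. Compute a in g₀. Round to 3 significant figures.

3.71 g₀

From Newton's second law: a = F/m.
F = 2680 N; m = 0.0736 t = 73.60 kg.
a = 36.41 m/s²
36.41 m/s² × (1 g₀ / 9.807 m/s²) = 3.713 g₀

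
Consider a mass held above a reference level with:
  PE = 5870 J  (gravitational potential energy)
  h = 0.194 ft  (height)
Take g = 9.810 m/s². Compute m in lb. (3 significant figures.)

Solving PE = m·g·h for m: m = PE/(g·h).
PE = 5870 J; h = 0.194 ft = 0.05913 m; g = 9.810 m/s².
m = 10119 kg
10119 kg × (1 lb / 0.4536 kg) = 22309 lb

22300 lb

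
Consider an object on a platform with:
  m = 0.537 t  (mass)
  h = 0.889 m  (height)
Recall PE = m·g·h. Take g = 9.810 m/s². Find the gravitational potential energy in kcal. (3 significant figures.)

PE is given directly by: PE = mgh.
m = 0.537 t = 537.0 kg; h = 0.889 m; g = 9.810 m/s².
PE = 4683 J  (the unit combination reduces to kg·m²/s² = J)
4683 J × (1 kcal / 4184 J) = 1.119 kcal

1.12 kcal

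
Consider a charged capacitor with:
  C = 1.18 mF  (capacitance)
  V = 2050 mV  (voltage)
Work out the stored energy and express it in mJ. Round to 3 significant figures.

E is given directly by: E = ½CV².
C = 1.18 mF = 0.001180 F; V = 2050 mV = 2.050 V.
E = 0.002479 J  (the unit combination reduces to kg·m²/s² = J)
0.002479 J × (1 mJ / 0.001000 J) = 2.479 mJ

2.48 mJ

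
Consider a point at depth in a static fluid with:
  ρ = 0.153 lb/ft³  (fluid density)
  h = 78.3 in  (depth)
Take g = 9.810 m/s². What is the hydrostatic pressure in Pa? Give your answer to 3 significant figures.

47.8 Pa

P is given directly by: P = ρgh.
ρ = 0.153 lb/ft³ = 2.451 kg/m³; h = 78.3 in = 1.989 m; g = 9.810 m/s².
P = 47.82 Pa  (the unit combination reduces to kg/(m·s²) = Pa)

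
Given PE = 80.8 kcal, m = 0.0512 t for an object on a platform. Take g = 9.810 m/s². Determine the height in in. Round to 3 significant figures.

Rearranging: h = PE/(m·g).
PE = 80.8 kcal = 3.381×10^5 J; m = 0.0512 t = 51.20 kg; g = 9.810 m/s².
h = 673.1 m
673.1 m × (1 in / 0.02540 m) = 26499 in

26500 in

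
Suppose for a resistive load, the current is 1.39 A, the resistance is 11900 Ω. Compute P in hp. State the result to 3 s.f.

30.8 hp

Directly: P = I²R.
I = 1.39 A; R = 11900 Ω.
P = 22992 W
22992 W × (1 hp / 745.7 W) = 30.83 hp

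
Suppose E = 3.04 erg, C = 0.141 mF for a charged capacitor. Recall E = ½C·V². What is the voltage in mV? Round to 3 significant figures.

65.7 mV

Rearranging: V = √(2E/C).
E = 3.04 erg = 3.040×10^-7 J; C = 0.141 mF = 1.410×10^-4 F.
V = 0.06567 V  (the unit combination reduces to kg·m²/(A·s³) = V)
0.06567 V × (1 mV / 0.001000 V) = 65.67 mV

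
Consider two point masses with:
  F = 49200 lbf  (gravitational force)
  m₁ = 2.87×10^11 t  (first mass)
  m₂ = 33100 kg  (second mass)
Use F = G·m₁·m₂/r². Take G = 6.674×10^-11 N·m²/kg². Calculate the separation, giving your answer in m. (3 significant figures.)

53.8 m

Rearranging: r = √(G·m₁m₂/F).
F = 49200 lbf = 2.189×10^5 N; m₁ = 2.87×10^11 t = 2.870×10^14 kg; m₂ = 33100 kg; G = 6.674×10^-11 N·m²/kg².
r = 53.82 m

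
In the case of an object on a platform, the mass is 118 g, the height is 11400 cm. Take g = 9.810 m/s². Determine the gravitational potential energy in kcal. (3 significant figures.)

0.0315 kcal

Directly: PE = mgh.
m = 118 g = 0.1180 kg; h = 11400 cm = 114.0 m; g = 9.810 m/s².
PE = 132.0 J
132.0 J × (1 kcal / 4184 J) = 0.03154 kcal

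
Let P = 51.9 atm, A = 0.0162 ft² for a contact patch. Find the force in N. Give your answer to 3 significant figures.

Solving P = F/A for F: F = P·A.
P = 51.9 atm = 5.259×10^6 Pa; A = 0.0162 ft² = 0.001505 m².
F = 7915 N

7910 N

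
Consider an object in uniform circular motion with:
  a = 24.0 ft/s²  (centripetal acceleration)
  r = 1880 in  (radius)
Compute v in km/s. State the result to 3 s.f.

Solving a = v²/r for v: v = √(a·r).
a = 24.0 ft/s² = 7.315 m/s²; r = 1880 in = 47.75 m.
v = 18.69 m/s
18.69 m/s × (1 km/s / 1000 m/s) = 0.01869 km/s

0.0187 km/s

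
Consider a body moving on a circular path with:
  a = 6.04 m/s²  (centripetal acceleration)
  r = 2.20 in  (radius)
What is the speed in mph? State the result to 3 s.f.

Rearranging a = v²/r for v: v = √(a·r).
a = 6.04 m/s²; r = 2.20 in = 0.05588 m.
v = 0.5810 m/s
0.5810 m/s × (1 mph / 0.4470 m/s) = 1.300 mph

1.30 mph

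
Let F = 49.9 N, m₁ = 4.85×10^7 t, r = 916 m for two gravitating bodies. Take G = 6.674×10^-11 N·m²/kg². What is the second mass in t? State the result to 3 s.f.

12900 t

Solving F = G·m₁·m₂/r² for m₂: m₂ = F·r²/(G·m₁).
F = 49.9 N; m₁ = 4.85×10^7 t = 4.850×10^10 kg; r = 916 m; G = 6.674×10^-11 N·m²/kg².
m₂ = 1.293×10^7 kg
1.293×10^7 kg × (1 t / 1000 kg) = 12935 t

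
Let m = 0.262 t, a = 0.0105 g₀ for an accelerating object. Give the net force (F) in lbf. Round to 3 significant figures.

From Newton's second law: F = m·a.
m = 0.262 t = 262.0 kg; a = 0.0105 g₀ = 0.1030 m/s².
F = 26.98 N
26.98 N × (1 lbf / 4.448 N) = 6.065 lbf

6.06 lbf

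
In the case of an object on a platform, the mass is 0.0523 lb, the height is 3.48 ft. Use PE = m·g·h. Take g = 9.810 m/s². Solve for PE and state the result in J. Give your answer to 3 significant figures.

Directly: PE = mgh.
m = 0.0523 lb = 0.02372 kg; h = 3.48 ft = 1.061 m; g = 9.810 m/s².
PE = 0.2468 J

0.247 J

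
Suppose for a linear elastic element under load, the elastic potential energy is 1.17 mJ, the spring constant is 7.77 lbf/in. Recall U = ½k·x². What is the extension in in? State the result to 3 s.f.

0.0516 in

Rearranging: x = √(2U/k).
U = 1.17 mJ = 0.001170 J; k = 7.77 lbf/in = 1361 N/m.
x = 0.001311 m
0.001311 m × (1 in / 0.02540 m) = 0.05163 in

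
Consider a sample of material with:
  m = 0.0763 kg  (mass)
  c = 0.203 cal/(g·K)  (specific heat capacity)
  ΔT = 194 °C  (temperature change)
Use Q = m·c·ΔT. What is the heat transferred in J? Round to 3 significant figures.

Q is given directly by: Q = mcΔT.
m = 0.0763 kg; c = 0.203 cal/(g·K) = 849.4 J/(kg·K); ΔT = 194 °C = 194.0 K.
Q = 12572 J

12600 J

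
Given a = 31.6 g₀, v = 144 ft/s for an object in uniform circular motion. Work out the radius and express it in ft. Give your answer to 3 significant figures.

20.4 ft

Rearranging: r = v²/a.
a = 31.6 g₀ = 309.9 m/s²; v = 144 ft/s = 43.89 m/s.
r = 6.217 m
6.217 m × (1 ft / 0.3048 m) = 20.40 ft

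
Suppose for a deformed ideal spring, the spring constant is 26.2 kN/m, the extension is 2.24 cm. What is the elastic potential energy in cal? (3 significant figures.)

U is given directly by: U = ½kx².
k = 26.2 kN/m = 26200 N/m; x = 2.24 cm = 0.02240 m.
U = 6.573 J
6.573 J × (1 cal / 4.184 J) = 1.571 cal

1.57 cal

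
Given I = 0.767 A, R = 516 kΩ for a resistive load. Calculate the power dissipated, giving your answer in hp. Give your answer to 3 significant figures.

407 hp

P is given directly by: P = I²R.
I = 0.767 A; R = 516 kΩ = 5.160×10^5 Ω.
P = 3.036×10^5 W
3.036×10^5 W × (1 hp / 745.7 W) = 407.1 hp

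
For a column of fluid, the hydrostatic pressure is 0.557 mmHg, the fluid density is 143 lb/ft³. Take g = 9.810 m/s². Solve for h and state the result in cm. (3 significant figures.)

0.330 cm

Solving P = ρ·g·h for h: h = P/(ρ·g).
P = 0.557 mmHg = 74.26 Pa; ρ = 143 lb/ft³ = 2291 kg/m³; g = 9.810 m/s².
h = 0.003305 m
0.003305 m × (1 cm / 0.01000 m) = 0.3305 cm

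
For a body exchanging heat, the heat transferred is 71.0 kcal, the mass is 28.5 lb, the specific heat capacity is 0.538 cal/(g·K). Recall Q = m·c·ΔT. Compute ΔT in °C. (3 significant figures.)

Solving Q = m·c·ΔT for ΔT: ΔT = Q/(m·c).
Q = 71.0 kcal = 2.971×10^5 J; m = 28.5 lb = 12.93 kg; c = 0.538 cal/(g·K) = 2251 J/(kg·K).
ΔT = 10.21 K
Since 1 °C = 1 K, 10.21 °C.

10.2 °C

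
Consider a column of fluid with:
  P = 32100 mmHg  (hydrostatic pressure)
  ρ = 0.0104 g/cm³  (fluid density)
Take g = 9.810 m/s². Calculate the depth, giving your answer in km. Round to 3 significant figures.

Rearranging: h = P/(ρ·g).
P = 32100 mmHg = 4.280×10^6 Pa; ρ = 0.0104 g/cm³ = 10.40 kg/m³; g = 9.810 m/s².
h = 41947 m
41947 m × (1 km / 1000 m) = 41.95 km

41.9 km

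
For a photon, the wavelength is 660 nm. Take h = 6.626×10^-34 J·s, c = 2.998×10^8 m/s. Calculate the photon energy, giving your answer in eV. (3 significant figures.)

1.88 eV

Directly: E = hc/λ.
λ = 660 nm = 6.600×10^-7 m; h = 6.626×10^-34 J·s; c = 2.998×10^8 m/s.
E = 3.010×10^-19 J
3.010×10^-19 J × (1 eV / 1.602×10^-19 J) = 1.879 eV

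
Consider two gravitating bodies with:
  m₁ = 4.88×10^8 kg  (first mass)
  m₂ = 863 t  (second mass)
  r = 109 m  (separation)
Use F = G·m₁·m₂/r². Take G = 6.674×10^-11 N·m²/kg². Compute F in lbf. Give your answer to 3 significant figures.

F is given directly by: F = Gm₁m₂/r².
m₁ = 4.88×10^8 kg; m₂ = 863 t = 8.630×10^5 kg; r = 109 m; G = 6.674×10^-11 N·m²/kg².
F = 2.366 N  (the unit combination reduces to kg·m/s² = N)
2.366 N × (1 lbf / 4.448 N) = 0.5318 lbf

0.532 lbf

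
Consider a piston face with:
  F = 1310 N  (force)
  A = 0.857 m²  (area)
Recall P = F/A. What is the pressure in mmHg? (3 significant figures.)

11.5 mmHg

Directly: P = F/A.
F = 1310 N; A = 0.857 m².
P = 1529 Pa
1529 Pa × (1 mmHg / 133.3 Pa) = 11.47 mmHg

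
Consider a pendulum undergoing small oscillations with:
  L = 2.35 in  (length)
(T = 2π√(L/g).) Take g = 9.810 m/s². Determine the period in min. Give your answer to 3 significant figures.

T is given directly by: T = 2π√(L/g).
L = 2.35 in = 0.05969 m; g = 9.810 m/s².
T = 0.4901 s
0.4901 s × (1 min / 60.00 s) = 0.008169 min

0.00817 min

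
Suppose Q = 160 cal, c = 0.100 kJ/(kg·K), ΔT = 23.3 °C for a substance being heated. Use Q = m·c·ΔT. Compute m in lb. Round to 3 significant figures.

Rearranging: m = Q/(c·ΔT).
Q = 160 cal = 669.4 J; c = 0.100 kJ/(kg·K) = 100.0 J/(kg·K); ΔT = 23.3 °C = 23.30 K.
m = 0.2873 kg
0.2873 kg × (1 lb / 0.4536 kg) = 0.6334 lb

0.633 lb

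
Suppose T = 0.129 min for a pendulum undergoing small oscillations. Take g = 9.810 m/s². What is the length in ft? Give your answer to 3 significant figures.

Rearranging T = 2π√(L/g) for L: L = g·(T/2π)².
T = 0.129 min = 7.740 s; g = 9.810 m/s².
L = 14.89 m
14.89 m × (1 ft / 0.3048 m) = 48.84 ft

48.8 ft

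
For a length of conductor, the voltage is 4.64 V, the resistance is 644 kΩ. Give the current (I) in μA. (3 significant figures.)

Rearranging: I = V/R.
V = 4.64 V; R = 644 kΩ = 6.440×10^5 Ω.
I = 7.205×10^-6 A
7.205×10^-6 A × (1 μA / 1.000×10^-6 A) = 7.205 μA

7.20 μA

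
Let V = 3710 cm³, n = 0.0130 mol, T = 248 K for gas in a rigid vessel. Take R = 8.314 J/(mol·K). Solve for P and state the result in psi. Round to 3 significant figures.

From the ideal-gas law: P = nRT/V.
V = 3710 cm³ = 0.003710 m³; n = 0.0130 mol; T = 248 K; R = 8.314 J/(mol·K).
P = 7225 Pa
7225 Pa × (1 psi / 6895 Pa) = 1.048 psi

1.05 psi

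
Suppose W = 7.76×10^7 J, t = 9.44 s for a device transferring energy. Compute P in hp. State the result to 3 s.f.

Directly: P = W/t.
W = 7.76×10^7 J; t = 9.44 s.
P = 8.220×10^6 W
8.220×10^6 W × (1 hp / 745.7 W) = 11024 hp

11000 hp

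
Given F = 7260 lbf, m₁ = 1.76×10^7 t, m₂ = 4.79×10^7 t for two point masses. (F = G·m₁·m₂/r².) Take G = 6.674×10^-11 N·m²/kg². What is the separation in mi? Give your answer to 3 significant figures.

0.820 mi

Solving F = G·m₁·m₂/r² for r: r = √(G·m₁m₂/F).
F = 7260 lbf = 32294 N; m₁ = 1.76×10^7 t = 1.760×10^10 kg; m₂ = 4.79×10^7 t = 4.790×10^10 kg; G = 6.674×10^-11 N·m²/kg².
r = 1320 m
1320 m × (1 mi / 1609 m) = 0.8202 mi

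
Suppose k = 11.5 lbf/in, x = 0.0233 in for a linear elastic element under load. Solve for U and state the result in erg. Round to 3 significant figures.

3530 erg

Directly: U = ½kx².
k = 11.5 lbf/in = 2014 N/m; x = 0.0233 in = 5.918×10^-4 m.
U = 3.527×10^-4 J  (the unit combination reduces to kg·m²/s² = J)
3.527×10^-4 J × (1 erg / 1.000×10^-7 J) = 3527 erg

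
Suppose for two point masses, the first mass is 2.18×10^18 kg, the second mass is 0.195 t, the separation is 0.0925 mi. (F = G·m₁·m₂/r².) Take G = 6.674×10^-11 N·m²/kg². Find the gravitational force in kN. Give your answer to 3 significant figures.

From Newton's law of gravitation: F = Gm₁m₂/r².
m₁ = 2.18×10^18 kg; m₂ = 0.195 t = 195.0 kg; r = 0.0925 mi = 148.9 m; G = 6.674×10^-11 N·m²/kg².
F = 1.280×10^6 N
1.280×10^6 N × (1 kN / 1000 N) = 1280 kN

1280 kN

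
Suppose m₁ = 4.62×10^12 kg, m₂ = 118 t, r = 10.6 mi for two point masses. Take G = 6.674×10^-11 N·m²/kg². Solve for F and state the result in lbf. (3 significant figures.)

0.0281 lbf

From Newton's law of gravitation: F = Gm₁m₂/r².
m₁ = 4.62×10^12 kg; m₂ = 118 t = 1.180×10^5 kg; r = 10.6 mi = 17059 m; G = 6.674×10^-11 N·m²/kg².
F = 0.1250 N
0.1250 N × (1 lbf / 4.448 N) = 0.02811 lbf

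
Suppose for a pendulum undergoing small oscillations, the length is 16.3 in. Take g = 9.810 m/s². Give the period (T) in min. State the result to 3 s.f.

T is given directly by: T = 2π√(L/g).
L = 16.3 in = 0.4140 m; g = 9.810 m/s².
T = 1.291 s
1.291 s × (1 min / 60.00 s) = 0.02151 min

0.0215 min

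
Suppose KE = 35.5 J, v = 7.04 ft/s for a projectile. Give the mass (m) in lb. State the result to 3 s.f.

Solving KE = ½mv² for m: m = 2·KE/v².
KE = 35.5 J; v = 7.04 ft/s = 2.146 m/s.
m = 15.42 kg
15.42 kg × (1 lb / 0.4536 kg) = 34.00 lb

34.0 lb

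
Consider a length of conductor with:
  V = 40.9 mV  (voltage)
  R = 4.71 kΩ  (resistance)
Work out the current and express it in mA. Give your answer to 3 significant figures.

0.00868 mA

From Ohm's law: I = V/R.
V = 40.9 mV = 0.04090 V; R = 4.71 kΩ = 4710 Ω.
I = 8.684×10^-6 A
8.684×10^-6 A × (1 mA / 0.001000 A) = 0.008684 mA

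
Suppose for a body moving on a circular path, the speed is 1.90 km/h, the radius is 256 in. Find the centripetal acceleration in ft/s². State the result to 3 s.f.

0.141 ft/s²

Directly: a = v²/r.
v = 1.90 km/h = 0.5278 m/s; r = 256 in = 6.502 m.
a = 0.04284 m/s²
0.04284 m/s² × (1 ft/s² / 0.3048 m/s²) = 0.1405 ft/s²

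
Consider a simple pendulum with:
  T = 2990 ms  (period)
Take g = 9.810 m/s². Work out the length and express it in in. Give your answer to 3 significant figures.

Solving T = 2π√(L/g) for L: L = g·(T/2π)².
T = 2990 ms = 2.990 s; g = 9.810 m/s².
L = 2.222 m
2.222 m × (1 in / 0.02540 m) = 87.46 in

87.5 in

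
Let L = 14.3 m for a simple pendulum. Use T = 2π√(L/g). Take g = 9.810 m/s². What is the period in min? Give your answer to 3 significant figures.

T is given directly by: T = 2π√(L/g).
L = 14.3 m; g = 9.810 m/s².
T = 7.586 s
7.586 s × (1 min / 60.00 s) = 0.1264 min

0.126 min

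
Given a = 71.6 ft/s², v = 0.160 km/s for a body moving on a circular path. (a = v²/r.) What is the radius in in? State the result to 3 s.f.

46200 in

Rearranging a = v²/r for r: r = v²/a.
a = 71.6 ft/s² = 21.82 m/s²; v = 0.160 km/s = 160.0 m/s.
r = 1173 m
1173 m × (1 in / 0.02540 m) = 46183 in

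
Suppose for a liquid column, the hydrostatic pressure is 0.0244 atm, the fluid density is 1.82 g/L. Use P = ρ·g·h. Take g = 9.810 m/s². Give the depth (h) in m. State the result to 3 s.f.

Rearranging P = ρ·g·h for h: h = P/(ρ·g).
P = 0.0244 atm = 2472 Pa; ρ = 1.82 g/L = 1.820 kg/m³; g = 9.810 m/s².
h = 138.5 m

138 m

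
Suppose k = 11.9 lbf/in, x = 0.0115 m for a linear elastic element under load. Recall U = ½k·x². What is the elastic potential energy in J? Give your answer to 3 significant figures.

Directly: U = ½kx².
k = 11.9 lbf/in = 2084 N/m; x = 0.0115 m.
U = 0.1378 J  (the unit combination reduces to kg·m²/s² = J)

0.138 J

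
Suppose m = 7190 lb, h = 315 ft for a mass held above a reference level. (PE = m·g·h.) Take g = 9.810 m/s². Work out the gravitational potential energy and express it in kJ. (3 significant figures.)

3070 kJ

PE is given directly by: PE = mgh.
m = 7190 lb = 3261 kg; h = 315 ft = 96.01 m; g = 9.810 m/s².
PE = 3.072×10^6 J
3.072×10^6 J × (1 kJ / 1000 J) = 3072 kJ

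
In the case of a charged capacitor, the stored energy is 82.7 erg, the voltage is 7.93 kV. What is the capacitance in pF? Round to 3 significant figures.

0.263 pF

Rearranging: C = 2E/V².
E = 82.7 erg = 8.270×10^-6 J; V = 7.93 kV = 7930 V.
C = 2.630×10^-13 F
2.630×10^-13 F × (1 pF / 1.000×10^-12 F) = 0.2630 pF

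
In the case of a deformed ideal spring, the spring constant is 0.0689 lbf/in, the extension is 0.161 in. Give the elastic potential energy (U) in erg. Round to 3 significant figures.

Directly: U = ½kx².
k = 0.0689 lbf/in = 12.07 N/m; x = 0.161 in = 0.004089 m.
U = 1.009×10^-4 J
1.009×10^-4 J × (1 erg / 1.000×10^-7 J) = 1009 erg

1010 erg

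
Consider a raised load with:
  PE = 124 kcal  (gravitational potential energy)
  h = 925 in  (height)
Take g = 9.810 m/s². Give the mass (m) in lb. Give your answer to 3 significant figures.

Solving PE = m·g·h for m: m = PE/(g·h).
PE = 124 kcal = 5.188×10^5 J; h = 925 in = 23.49 m; g = 9.810 m/s².
m = 2251 kg
2251 kg × (1 lb / 0.4536 kg) = 4963 lb

4960 lb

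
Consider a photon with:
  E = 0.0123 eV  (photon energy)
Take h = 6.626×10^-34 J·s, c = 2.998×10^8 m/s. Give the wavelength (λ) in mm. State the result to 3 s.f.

Rearranging E = h·c/λ for λ: λ = hc/E.
E = 0.0123 eV = 1.971×10^-21 J; h = 6.626×10^-34 J·s; c = 2.998×10^8 m/s.
λ = 1.008×10^-4 m
1.008×10^-4 m × (1 mm / 0.001000 m) = 0.1008 mm

0.101 mm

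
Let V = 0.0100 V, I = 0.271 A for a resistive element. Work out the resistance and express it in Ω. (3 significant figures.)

0.0369 Ω

Rearranging V = I·R for R: R = V/I.
V = 0.0100 V; I = 0.271 A.
R = 0.03690 Ω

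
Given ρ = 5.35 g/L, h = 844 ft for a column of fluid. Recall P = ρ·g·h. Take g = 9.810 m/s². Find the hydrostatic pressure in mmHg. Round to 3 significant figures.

Directly: P = ρgh.
ρ = 5.35 g/L = 5.350 kg/m³; h = 844 ft = 257.3 m; g = 9.810 m/s².
P = 13501 Pa
13501 Pa × (1 mmHg / 133.3 Pa) = 101.3 mmHg

101 mmHg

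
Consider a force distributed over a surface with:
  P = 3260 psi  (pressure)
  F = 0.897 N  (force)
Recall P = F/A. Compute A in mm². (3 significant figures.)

0.0399 mm²

Solving P = F/A for A: A = F/P.
P = 3260 psi = 2.248×10^7 Pa; F = 0.897 N.
A = 3.991×10^-8 m²
3.991×10^-8 m² × (1 mm² / 1.000×10^-6 m²) = 0.03991 mm²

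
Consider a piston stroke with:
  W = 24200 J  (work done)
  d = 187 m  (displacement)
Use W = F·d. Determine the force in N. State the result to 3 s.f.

129 N

Rearranging W = F·d for F: F = W/d.
W = 24200 J; d = 187 m.
F = 129.4 N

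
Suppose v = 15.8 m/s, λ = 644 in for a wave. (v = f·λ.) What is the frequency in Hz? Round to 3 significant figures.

0.966 Hz

Solving v = f·λ for f: f = v/λ.
v = 15.8 m/s; λ = 644 in = 16.36 m.
f = 0.9659 Hz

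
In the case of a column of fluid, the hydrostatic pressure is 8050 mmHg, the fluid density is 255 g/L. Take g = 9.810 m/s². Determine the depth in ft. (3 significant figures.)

Rearranging P = ρ·g·h for h: h = P/(ρ·g).
P = 8050 mmHg = 1.073×10^6 Pa; ρ = 255 g/L = 255.0 kg/m³; g = 9.810 m/s².
h = 429.0 m
429.0 m × (1 ft / 0.3048 m) = 1408 ft

1410 ft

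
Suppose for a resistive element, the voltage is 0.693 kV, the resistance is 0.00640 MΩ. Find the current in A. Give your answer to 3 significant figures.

0.108 A

Rearranging V = I·R for I: I = V/R.
V = 0.693 kV = 693.0 V; R = 0.00640 MΩ = 6400 Ω.
I = 0.1083 A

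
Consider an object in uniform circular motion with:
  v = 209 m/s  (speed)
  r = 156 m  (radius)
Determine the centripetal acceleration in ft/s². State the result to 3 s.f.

919 ft/s²

a is given directly by: a = v²/r.
v = 209 m/s; r = 156 m.
a = 280.0 m/s²
280.0 m/s² × (1 ft/s² / 0.3048 m/s²) = 918.7 ft/s²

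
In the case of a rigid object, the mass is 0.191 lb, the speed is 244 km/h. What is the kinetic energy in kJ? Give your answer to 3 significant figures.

0.199 kJ

Directly: KE = ½mv².
m = 0.191 lb = 0.08664 kg; v = 244 km/h = 67.78 m/s.
KE = 199.0 J
199.0 J × (1 kJ / 1000 J) = 0.1990 kJ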